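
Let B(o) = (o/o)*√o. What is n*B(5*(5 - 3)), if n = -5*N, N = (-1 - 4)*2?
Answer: 50*√10 ≈ 158.11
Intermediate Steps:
B(o) = √o (B(o) = 1*√o = √o)
N = -10 (N = -5*2 = -10)
n = 50 (n = -5*(-10) = 50)
n*B(5*(5 - 3)) = 50*√(5*(5 - 3)) = 50*√(5*2) = 50*√10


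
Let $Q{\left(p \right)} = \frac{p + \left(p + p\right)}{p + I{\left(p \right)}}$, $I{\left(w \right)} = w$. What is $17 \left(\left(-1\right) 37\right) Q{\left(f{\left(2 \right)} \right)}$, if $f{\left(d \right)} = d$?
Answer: $- \frac{1887}{2} \approx -943.5$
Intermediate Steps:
$Q{\left(p \right)} = \frac{3}{2}$ ($Q{\left(p \right)} = \frac{p + \left(p + p\right)}{p + p} = \frac{p + 2 p}{2 p} = 3 p \frac{1}{2 p} = \frac{3}{2}$)
$17 \left(\left(-1\right) 37\right) Q{\left(f{\left(2 \right)} \right)} = 17 \left(\left(-1\right) 37\right) \frac{3}{2} = 17 \left(-37\right) \frac{3}{2} = \left(-629\right) \frac{3}{2} = - \frac{1887}{2}$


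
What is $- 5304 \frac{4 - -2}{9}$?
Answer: $-3536$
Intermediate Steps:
$- 5304 \frac{4 - -2}{9} = - 5304 \left(4 + 2\right) \frac{1}{9} = - 5304 \cdot 6 \cdot \frac{1}{9} = \left(-5304\right) \frac{2}{3} = -3536$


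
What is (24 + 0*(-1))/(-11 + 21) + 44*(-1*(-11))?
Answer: 2432/5 ≈ 486.40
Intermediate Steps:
(24 + 0*(-1))/(-11 + 21) + 44*(-1*(-11)) = (24 + 0)/10 + 44*11 = 24*(⅒) + 484 = 12/5 + 484 = 2432/5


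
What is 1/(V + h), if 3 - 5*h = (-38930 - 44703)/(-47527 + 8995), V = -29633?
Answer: -192660/5709061817 ≈ -3.3746e-5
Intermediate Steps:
h = 31963/192660 (h = 3/5 - (-38930 - 44703)/(5*(-47527 + 8995)) = 3/5 - (-83633)/(5*(-38532)) = 3/5 - (-83633)*(-1)/(5*38532) = 3/5 - 1/5*83633/38532 = 3/5 - 83633/192660 = 31963/192660 ≈ 0.16590)
1/(V + h) = 1/(-29633 + 31963/192660) = 1/(-5709061817/192660) = -192660/5709061817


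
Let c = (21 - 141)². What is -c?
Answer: -14400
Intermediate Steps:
c = 14400 (c = (-120)² = 14400)
-c = -1*14400 = -14400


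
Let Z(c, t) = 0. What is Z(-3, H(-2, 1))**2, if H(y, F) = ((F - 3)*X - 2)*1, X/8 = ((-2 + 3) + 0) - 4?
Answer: 0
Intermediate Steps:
X = -24 (X = 8*(((-2 + 3) + 0) - 4) = 8*((1 + 0) - 4) = 8*(1 - 4) = 8*(-3) = -24)
H(y, F) = 70 - 24*F (H(y, F) = ((F - 3)*(-24) - 2)*1 = ((-3 + F)*(-24) - 2)*1 = ((72 - 24*F) - 2)*1 = (70 - 24*F)*1 = 70 - 24*F)
Z(-3, H(-2, 1))**2 = 0**2 = 0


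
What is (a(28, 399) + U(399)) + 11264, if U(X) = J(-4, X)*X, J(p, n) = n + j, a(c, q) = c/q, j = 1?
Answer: 9739252/57 ≈ 1.7086e+5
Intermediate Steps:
J(p, n) = 1 + n (J(p, n) = n + 1 = 1 + n)
U(X) = X*(1 + X) (U(X) = (1 + X)*X = X*(1 + X))
(a(28, 399) + U(399)) + 11264 = (28/399 + 399*(1 + 399)) + 11264 = (28*(1/399) + 399*400) + 11264 = (4/57 + 159600) + 11264 = 9097204/57 + 11264 = 9739252/57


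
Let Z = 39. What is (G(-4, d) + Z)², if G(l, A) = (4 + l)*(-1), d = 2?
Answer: 1521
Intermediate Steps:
G(l, A) = -4 - l
(G(-4, d) + Z)² = ((-4 - 1*(-4)) + 39)² = ((-4 + 4) + 39)² = (0 + 39)² = 39² = 1521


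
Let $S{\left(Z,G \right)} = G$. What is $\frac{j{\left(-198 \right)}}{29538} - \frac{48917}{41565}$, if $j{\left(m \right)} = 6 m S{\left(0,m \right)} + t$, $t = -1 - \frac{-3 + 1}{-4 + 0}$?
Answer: $\frac{1851580637}{272832660} \approx 6.7865$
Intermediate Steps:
$t = - \frac{3}{2}$ ($t = -1 - - \frac{2}{-4} = -1 - \left(-2\right) \left(- \frac{1}{4}\right) = -1 - \frac{1}{2} = - \frac{3}{2} \approx -1.5$)
$j{\left(m \right)} = - \frac{3}{2} + 6 m^{2}$ ($j{\left(m \right)} = 6 m m - \frac{3}{2} = 6 m^{2} - \frac{3}{2} = - \frac{3}{2} + 6 m^{2}$)
$\frac{j{\left(-198 \right)}}{29538} - \frac{48917}{41565} = \frac{- \frac{3}{2} + 6 \left(-198\right)^{2}}{29538} - \frac{48917}{41565} = \left(- \frac{3}{2} + 6 \cdot 39204\right) \frac{1}{29538} - \frac{48917}{41565} = \left(- \frac{3}{2} + 235224\right) \frac{1}{29538} - \frac{48917}{41565} = \frac{470445}{2} \cdot \frac{1}{29538} - \frac{48917}{41565} = \frac{156815}{19692} - \frac{48917}{41565} = \frac{1851580637}{272832660}$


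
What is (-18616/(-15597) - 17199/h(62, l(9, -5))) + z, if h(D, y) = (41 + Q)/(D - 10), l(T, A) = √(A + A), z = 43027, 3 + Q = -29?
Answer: -878794349/15597 ≈ -56344.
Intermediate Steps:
Q = -32 (Q = -3 - 29 = -32)
l(T, A) = √2*√A (l(T, A) = √(2*A) = √2*√A)
h(D, y) = 9/(-10 + D) (h(D, y) = (41 - 32)/(D - 10) = 9/(-10 + D))
(-18616/(-15597) - 17199/h(62, l(9, -5))) + z = (-18616/(-15597) - 17199/(9/(-10 + 62))) + 43027 = (-18616*(-1/15597) - 17199/(9/52)) + 43027 = (18616/15597 - 17199/(9*(1/52))) + 43027 = (18616/15597 - 17199/9/52) + 43027 = (18616/15597 - 17199*52/9) + 43027 = (18616/15597 - 99372) + 43027 = -1549886468/15597 + 43027 = -878794349/15597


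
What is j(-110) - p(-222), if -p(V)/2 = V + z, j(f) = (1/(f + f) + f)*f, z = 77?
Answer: 23621/2 ≈ 11811.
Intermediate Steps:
j(f) = f*(f + 1/(2*f)) (j(f) = (1/(2*f) + f)*f = (f + 1/(2*f))*f = f*(f + 1/(2*f)))
p(V) = -154 - 2*V (p(V) = -2*(V + 77) = -2*(77 + V) = -154 - 2*V)
j(-110) - p(-222) = (½ + (-110)²) - (-154 - 2*(-222)) = (½ + 12100) - (-154 + 444) = 24201/2 - 1*290 = 24201/2 - 290 = 23621/2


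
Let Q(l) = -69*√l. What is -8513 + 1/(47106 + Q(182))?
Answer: -1049042200302/123228263 + 23*√182/739369578 ≈ -8513.0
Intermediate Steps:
-8513 + 1/(47106 + Q(182)) = -8513 + 1/(47106 - 69*√182)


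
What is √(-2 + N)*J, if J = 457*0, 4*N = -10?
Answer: 0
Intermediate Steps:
N = -5/2 (N = (¼)*(-10) = -5/2 ≈ -2.5000)
J = 0
√(-2 + N)*J = √(-2 - 5/2)*0 = √(-9/2)*0 = (3*I*√2/2)*0 = 0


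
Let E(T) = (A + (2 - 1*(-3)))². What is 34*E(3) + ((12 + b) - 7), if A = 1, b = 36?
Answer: 1265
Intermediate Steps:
E(T) = 36 (E(T) = (1 + (2 - 1*(-3)))² = (1 + (2 + 3))² = (1 + 5)² = 6² = 36)
34*E(3) + ((12 + b) - 7) = 34*36 + ((12 + 36) - 7) = 1224 + (48 - 7) = 1224 + 41 = 1265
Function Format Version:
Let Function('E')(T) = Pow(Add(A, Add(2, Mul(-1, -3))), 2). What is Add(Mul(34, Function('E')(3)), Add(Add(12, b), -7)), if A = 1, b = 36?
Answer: 1265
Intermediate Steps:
Function('E')(T) = 36 (Function('E')(T) = Pow(Add(1, Add(2, Mul(-1, -3))), 2) = Pow(Add(1, Add(2, 3)), 2) = Pow(Add(1, 5), 2) = Pow(6, 2) = 36)
Add(Mul(34, Function('E')(3)), Add(Add(12, b), -7)) = Add(Mul(34, 36), Add(Add(12, 36), -7)) = Add(1224, Add(48, -7)) = Add(1224, 41) = 1265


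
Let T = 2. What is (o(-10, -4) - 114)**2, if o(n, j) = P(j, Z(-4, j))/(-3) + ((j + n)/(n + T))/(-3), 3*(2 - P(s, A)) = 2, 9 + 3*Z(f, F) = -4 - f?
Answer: 17147881/1296 ≈ 13231.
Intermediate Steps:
Z(f, F) = -13/3 - f/3 (Z(f, F) = -3 + (-4 - f)/3 = -3 + (-4/3 - f/3) = -13/3 - f/3)
P(s, A) = 4/3 (P(s, A) = 2 - 1/3*2 = 2 - 2/3 = 4/3)
o(n, j) = -4/9 - (j + n)/(3*(2 + n)) (o(n, j) = (4/3)/(-3) + ((j + n)/(n + 2))/(-3) = (4/3)*(-1/3) + ((j + n)/(2 + n))*(-1/3) = -4/9 + ((j + n)/(2 + n))*(-1/3) = -4/9 - (j + n)/(3*(2 + n)))
(o(-10, -4) - 114)**2 = ((-8 - 7*(-10) - 3*(-4))/(9*(2 - 10)) - 114)**2 = ((1/9)*(-8 + 70 + 12)/(-8) - 114)**2 = ((1/9)*(-1/8)*74 - 114)**2 = (-37/36 - 114)**2 = (-4141/36)**2 = 17147881/1296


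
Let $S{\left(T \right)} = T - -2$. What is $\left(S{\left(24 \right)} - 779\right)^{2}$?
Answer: $567009$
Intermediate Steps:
$S{\left(T \right)} = 2 + T$ ($S{\left(T \right)} = T + 2 = 2 + T$)
$\left(S{\left(24 \right)} - 779\right)^{2} = \left(\left(2 + 24\right) - 779\right)^{2} = \left(26 - 779\right)^{2} = \left(-753\right)^{2} = 567009$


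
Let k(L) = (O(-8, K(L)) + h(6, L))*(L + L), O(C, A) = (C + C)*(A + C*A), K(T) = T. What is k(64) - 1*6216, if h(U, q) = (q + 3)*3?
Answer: 937016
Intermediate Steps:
h(U, q) = 9 + 3*q (h(U, q) = (3 + q)*3 = 9 + 3*q)
O(C, A) = 2*C*(A + A*C) (O(C, A) = (2*C)*(A + A*C) = 2*C*(A + A*C))
k(L) = 2*L*(9 + 115*L) (k(L) = (2*L*(-8)*(1 - 8) + (9 + 3*L))*(L + L) = (2*L*(-8)*(-7) + (9 + 3*L))*(2*L) = (112*L + (9 + 3*L))*(2*L) = (9 + 115*L)*(2*L) = 2*L*(9 + 115*L))
k(64) - 1*6216 = 2*64*(9 + 115*64) - 1*6216 = 2*64*(9 + 7360) - 6216 = 2*64*7369 - 6216 = 943232 - 6216 = 937016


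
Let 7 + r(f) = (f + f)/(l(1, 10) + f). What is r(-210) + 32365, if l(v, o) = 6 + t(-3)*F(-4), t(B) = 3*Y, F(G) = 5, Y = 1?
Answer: 291242/9 ≈ 32360.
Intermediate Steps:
t(B) = 3 (t(B) = 3*1 = 3)
l(v, o) = 21 (l(v, o) = 6 + 3*5 = 6 + 15 = 21)
r(f) = -7 + 2*f/(21 + f) (r(f) = -7 + (f + f)/(21 + f) = -7 + (2*f)/(21 + f) = -7 + 2*f/(21 + f))
r(-210) + 32365 = (-147 - 5*(-210))/(21 - 210) + 32365 = (-147 + 1050)/(-189) + 32365 = -1/189*903 + 32365 = -43/9 + 32365 = 291242/9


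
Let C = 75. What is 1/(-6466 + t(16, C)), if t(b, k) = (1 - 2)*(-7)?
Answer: -1/6459 ≈ -0.00015482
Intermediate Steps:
t(b, k) = 7 (t(b, k) = -1*(-7) = 7)
1/(-6466 + t(16, C)) = 1/(-6466 + 7) = 1/(-6459) = -1/6459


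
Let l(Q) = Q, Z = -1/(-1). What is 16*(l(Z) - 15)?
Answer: -224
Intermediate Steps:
Z = 1 (Z = -1*(-1) = 1)
16*(l(Z) - 15) = 16*(1 - 15) = 16*(-14) = -224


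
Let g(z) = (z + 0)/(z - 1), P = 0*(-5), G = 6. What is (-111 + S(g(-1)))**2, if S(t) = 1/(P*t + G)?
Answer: 442225/36 ≈ 12284.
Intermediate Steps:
P = 0
g(z) = z/(-1 + z)
S(t) = 1/6 (S(t) = 1/(0*t + 6) = 1/(0 + 6) = 1/6)
(-111 + S(g(-1)))**2 = (-111 + 1/6)**2 = (-665/6)**2 = 442225/36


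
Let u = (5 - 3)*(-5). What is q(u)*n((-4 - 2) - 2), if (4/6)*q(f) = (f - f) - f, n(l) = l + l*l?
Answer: 840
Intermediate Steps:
n(l) = l + l²
u = -10 (u = 2*(-5) = -10)
q(f) = -3*f/2 (q(f) = 3*((f - f) - f)/2 = 3*(0 - f)/2 = 3*(-f)/2 = -3*f/2)
q(u)*n((-4 - 2) - 2) = (-3/2*(-10))*(((-4 - 2) - 2)*(1 + ((-4 - 2) - 2))) = 15*((-6 - 2)*(1 + (-6 - 2))) = 15*(-8*(1 - 8)) = 15*(-8*(-7)) = 15*56 = 840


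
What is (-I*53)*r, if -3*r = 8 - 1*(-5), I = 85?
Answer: 58565/3 ≈ 19522.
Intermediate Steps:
r = -13/3 (r = -(8 - 1*(-5))/3 = -(8 + 5)/3 = -⅓*13 = -13/3 ≈ -4.3333)
(-I*53)*r = (-1*85*53)*(-13/3) = -85*53*(-13/3) = -4505*(-13/3) = 58565/3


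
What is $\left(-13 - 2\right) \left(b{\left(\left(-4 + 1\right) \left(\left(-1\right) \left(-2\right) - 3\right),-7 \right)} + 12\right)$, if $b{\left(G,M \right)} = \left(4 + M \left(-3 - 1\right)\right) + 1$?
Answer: $-675$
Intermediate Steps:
$b{\left(G,M \right)} = 5 - 4 M$ ($b{\left(G,M \right)} = \left(4 + M \left(-4\right)\right) + 1 = \left(4 - 4 M\right) + 1 = 5 - 4 M$)
$\left(-13 - 2\right) \left(b{\left(\left(-4 + 1\right) \left(\left(-1\right) \left(-2\right) - 3\right),-7 \right)} + 12\right) = \left(-13 - 2\right) \left(\left(5 - -28\right) + 12\right) = - 15 \left(\left(5 + 28\right) + 12\right) = - 15 \left(33 + 12\right) = \left(-15\right) 45 = -675$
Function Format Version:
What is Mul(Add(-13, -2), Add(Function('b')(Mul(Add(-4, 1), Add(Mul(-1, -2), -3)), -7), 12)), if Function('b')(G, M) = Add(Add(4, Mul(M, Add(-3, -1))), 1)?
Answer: -675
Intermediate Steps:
Function('b')(G, M) = Add(5, Mul(-4, M)) (Function('b')(G, M) = Add(Add(4, Mul(M, -4)), 1) = Add(Add(4, Mul(-4, M)), 1) = Add(5, Mul(-4, M)))
Mul(Add(-13, -2), Add(Function('b')(Mul(Add(-4, 1), Add(Mul(-1, -2), -3)), -7), 12)) = Mul(Add(-13, -2), Add(Add(5, Mul(-4, -7)), 12)) = Mul(-15, Add(Add(5, 28), 12)) = Mul(-15, Add(33, 12)) = Mul(-15, 45) = -675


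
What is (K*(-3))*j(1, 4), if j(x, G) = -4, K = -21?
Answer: -252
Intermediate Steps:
(K*(-3))*j(1, 4) = -21*(-3)*(-4) = 63*(-4) = -252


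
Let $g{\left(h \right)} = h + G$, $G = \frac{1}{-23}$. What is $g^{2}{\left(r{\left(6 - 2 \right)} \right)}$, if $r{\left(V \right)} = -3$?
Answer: $\frac{4900}{529} \approx 9.2628$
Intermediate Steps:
$G = - \frac{1}{23} \approx -0.043478$
$g{\left(h \right)} = - \frac{1}{23} + h$ ($g{\left(h \right)} = h - \frac{1}{23} = - \frac{1}{23} + h$)
$g^{2}{\left(r{\left(6 - 2 \right)} \right)} = \left(- \frac{1}{23} - 3\right)^{2} = \left(- \frac{70}{23}\right)^{2} = \frac{4900}{529}$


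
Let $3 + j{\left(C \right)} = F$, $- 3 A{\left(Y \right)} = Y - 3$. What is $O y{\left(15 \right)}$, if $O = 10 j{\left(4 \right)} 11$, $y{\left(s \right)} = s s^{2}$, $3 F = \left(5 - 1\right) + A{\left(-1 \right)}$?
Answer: $-453750$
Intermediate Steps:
$A{\left(Y \right)} = 1 - \frac{Y}{3}$ ($A{\left(Y \right)} = - \frac{Y - 3}{3} = - \frac{-3 + Y}{3} = 1 - \frac{Y}{3}$)
$F = \frac{16}{9}$ ($F = \frac{\left(5 - 1\right) + \left(1 - - \frac{1}{3}\right)}{3} = \frac{4 + \left(1 + \frac{1}{3}\right)}{3} = \frac{4 + \frac{4}{3}}{3} = \frac{1}{3} \cdot \frac{16}{3} = \frac{16}{9} \approx 1.7778$)
$j{\left(C \right)} = - \frac{11}{9}$ ($j{\left(C \right)} = -3 + \frac{16}{9} = - \frac{11}{9}$)
$y{\left(s \right)} = s^{3}$
$O = - \frac{1210}{9}$ ($O = 10 \left(- \frac{11}{9}\right) 11 = \left(- \frac{110}{9}\right) 11 = - \frac{1210}{9} \approx -134.44$)
$O y{\left(15 \right)} = - \frac{1210 \cdot 15^{3}}{9} = \left(- \frac{1210}{9}\right) 3375 = -453750$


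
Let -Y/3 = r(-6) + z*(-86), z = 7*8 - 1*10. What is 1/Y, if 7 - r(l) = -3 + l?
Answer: 1/11820 ≈ 8.4602e-5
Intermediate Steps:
z = 46 (z = 56 - 10 = 46)
r(l) = 10 - l (r(l) = 7 - (-3 + l) = 7 + (3 - l) = 10 - l)
Y = 11820 (Y = -3*((10 - 1*(-6)) + 46*(-86)) = -3*((10 + 6) - 3956) = -3*(16 - 3956) = -3*(-3940) = 11820)
1/Y = 1/11820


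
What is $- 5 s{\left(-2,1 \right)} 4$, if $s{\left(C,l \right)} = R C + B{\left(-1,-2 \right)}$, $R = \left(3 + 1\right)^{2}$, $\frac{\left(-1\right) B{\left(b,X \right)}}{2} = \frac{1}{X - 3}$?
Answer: $632$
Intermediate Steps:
$B{\left(b,X \right)} = - \frac{2}{-3 + X}$ ($B{\left(b,X \right)} = - \frac{2}{X - 3} = - \frac{2}{-3 + X}$)
$R = 16$ ($R = 4^{2} = 16$)
$s{\left(C,l \right)} = \frac{2}{5} + 16 C$ ($s{\left(C,l \right)} = 16 C - \frac{2}{-3 - 2} = 16 C - \frac{2}{-5} = 16 C - - \frac{2}{5} = 16 C + \frac{2}{5} = \frac{2}{5} + 16 C$)
$- 5 s{\left(-2,1 \right)} 4 = - 5 \left(\frac{2}{5} + 16 \left(-2\right)\right) 4 = - 5 \left(\frac{2}{5} - 32\right) 4 = \left(-5\right) \left(- \frac{158}{5}\right) 4 = 158 \cdot 4 = 632$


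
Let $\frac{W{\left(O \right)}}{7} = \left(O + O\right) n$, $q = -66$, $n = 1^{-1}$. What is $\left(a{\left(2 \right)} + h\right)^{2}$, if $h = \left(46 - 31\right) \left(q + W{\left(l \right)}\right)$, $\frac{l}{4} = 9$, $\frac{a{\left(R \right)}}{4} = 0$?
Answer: $43164900$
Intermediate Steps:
$n = 1$
$a{\left(R \right)} = 0$ ($a{\left(R \right)} = 4 \cdot 0 = 0$)
$l = 36$ ($l = 4 \cdot 9 = 36$)
$W{\left(O \right)} = 14 O$ ($W{\left(O \right)} = 7 \left(O + O\right) 1 = 7 \cdot 2 O 1 = 7 \cdot 2 O = 14 O$)
$h = 6570$ ($h = \left(46 - 31\right) \left(-66 + 14 \cdot 36\right) = 15 \left(-66 + 504\right) = 15 \cdot 438 = 6570$)
$\left(a{\left(2 \right)} + h\right)^{2} = \left(0 + 6570\right)^{2} = 6570^{2} = 43164900$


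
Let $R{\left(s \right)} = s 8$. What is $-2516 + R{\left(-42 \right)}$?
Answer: $-2852$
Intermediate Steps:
$R{\left(s \right)} = 8 s$
$-2516 + R{\left(-42 \right)} = -2516 + 8 \left(-42\right) = -2516 - 336 = -2852$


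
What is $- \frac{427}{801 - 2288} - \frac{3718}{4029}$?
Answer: $- \frac{3808283}{5991123} \approx -0.63565$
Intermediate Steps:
$- \frac{427}{801 - 2288} - \frac{3718}{4029} = - \frac{427}{-1487} - \frac{3718}{4029} = \left(-427\right) \left(- \frac{1}{1487}\right) - \frac{3718}{4029} = \frac{427}{1487} - \frac{3718}{4029} = - \frac{3808283}{5991123}$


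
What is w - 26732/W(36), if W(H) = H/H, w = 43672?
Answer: 16940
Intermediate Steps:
W(H) = 1
w - 26732/W(36) = 43672 - 26732/1 = 43672 - 26732 = 16940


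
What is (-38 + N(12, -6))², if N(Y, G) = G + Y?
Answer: 1024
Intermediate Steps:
(-38 + N(12, -6))² = (-38 + (-6 + 12))² = (-38 + 6)² = (-32)² = 1024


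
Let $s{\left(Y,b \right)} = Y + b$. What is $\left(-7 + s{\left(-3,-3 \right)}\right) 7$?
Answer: $-91$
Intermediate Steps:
$\left(-7 + s{\left(-3,-3 \right)}\right) 7 = \left(-7 - 6\right) 7 = \left(-13\right) 7 = -91$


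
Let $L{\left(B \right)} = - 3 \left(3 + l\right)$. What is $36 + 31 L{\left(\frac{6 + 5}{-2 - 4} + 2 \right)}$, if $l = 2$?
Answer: $-429$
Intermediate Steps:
$L{\left(B \right)} = -15$ ($L{\left(B \right)} = - 3 \left(3 + 2\right) = \left(-3\right) 5 = -15$)
$36 + 31 L{\left(\frac{6 + 5}{-2 - 4} + 2 \right)} = 36 + 31 \left(-15\right) = 36 - 465 = -429$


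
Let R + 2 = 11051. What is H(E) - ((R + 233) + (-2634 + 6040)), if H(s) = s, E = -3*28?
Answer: -14772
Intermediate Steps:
E = -84
R = 11049 (R = -2 + 11051 = 11049)
H(E) - ((R + 233) + (-2634 + 6040)) = -84 - ((11049 + 233) + (-2634 + 6040)) = -84 - (11282 + 3406) = -84 - 1*14688 = -84 - 14688 = -14772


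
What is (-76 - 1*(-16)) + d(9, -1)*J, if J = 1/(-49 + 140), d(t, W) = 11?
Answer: -5449/91 ≈ -59.879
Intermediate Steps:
J = 1/91 ≈ 0.010989
(-76 - 1*(-16)) + d(9, -1)*J = (-76 - 1*(-16)) + 11*(1/91) = (-76 + 16) + 11/91 = -60 + 11/91 = -5449/91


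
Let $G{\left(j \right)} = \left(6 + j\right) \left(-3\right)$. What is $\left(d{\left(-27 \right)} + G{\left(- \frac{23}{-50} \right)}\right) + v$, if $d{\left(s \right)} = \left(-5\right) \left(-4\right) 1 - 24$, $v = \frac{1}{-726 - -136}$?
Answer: $- \frac{34488}{1475} \approx -23.382$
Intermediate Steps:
$v = - \frac{1}{590}$ ($v = \frac{1}{-726 + 136} = \frac{1}{-590} = - \frac{1}{590} \approx -0.0016949$)
$G{\left(j \right)} = -18 - 3 j$
$d{\left(s \right)} = -4$ ($d{\left(s \right)} = 20 \cdot 1 - 24 = 20 - 24 = -4$)
$\left(d{\left(-27 \right)} + G{\left(- \frac{23}{-50} \right)}\right) + v = \left(-4 - \left(18 + 3 \left(- \frac{23}{-50}\right)\right)\right) - \frac{1}{590} = \left(-4 - \left(18 + 3 \left(\left(-23\right) \left(- \frac{1}{50}\right)\right)\right)\right) - \frac{1}{590} = \left(-4 - \frac{969}{50}\right) - \frac{1}{590} = - \frac{1169}{50} - \frac{1}{590} = - \frac{34488}{1475}$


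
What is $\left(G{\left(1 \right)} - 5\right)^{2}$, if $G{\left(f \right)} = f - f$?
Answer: $25$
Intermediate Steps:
$G{\left(f \right)} = 0$
$\left(G{\left(1 \right)} - 5\right)^{2} = \left(0 - 5\right)^{2} = \left(-5\right)^{2} = 25$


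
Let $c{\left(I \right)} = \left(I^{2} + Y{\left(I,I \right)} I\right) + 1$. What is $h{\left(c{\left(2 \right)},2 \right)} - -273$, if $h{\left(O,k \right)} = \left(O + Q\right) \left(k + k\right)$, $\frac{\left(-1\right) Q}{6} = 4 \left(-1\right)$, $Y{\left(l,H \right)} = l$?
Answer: $405$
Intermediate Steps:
$Q = 24$ ($Q = - 6 \cdot 4 \left(-1\right) = \left(-6\right) \left(-4\right) = 24$)
$c{\left(I \right)} = 1 + 2 I^{2}$ ($c{\left(I \right)} = \left(I^{2} + I I\right) + 1 = \left(I^{2} + I^{2}\right) + 1 = 2 I^{2} + 1 = 1 + 2 I^{2}$)
$h{\left(O,k \right)} = 2 k \left(24 + O\right)$ ($h{\left(O,k \right)} = \left(O + 24\right) \left(k + k\right) = \left(24 + O\right) 2 k = 2 k \left(24 + O\right)$)
$h{\left(c{\left(2 \right)},2 \right)} - -273 = 2 \cdot 2 \left(24 + \left(1 + 2 \cdot 2^{2}\right)\right) - -273 = 2 \cdot 2 \left(24 + \left(1 + 2 \cdot 4\right)\right) + 273 = 2 \cdot 2 \left(24 + \left(1 + 8\right)\right) + 273 = 2 \cdot 2 \left(24 + 9\right) + 273 = 2 \cdot 2 \cdot 33 + 273 = 132 + 273 = 405$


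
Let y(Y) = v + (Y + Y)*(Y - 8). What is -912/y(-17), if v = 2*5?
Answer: -228/215 ≈ -1.0605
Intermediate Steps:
v = 10
y(Y) = 10 + 2*Y*(-8 + Y) (y(Y) = 10 + (Y + Y)*(Y - 8) = 10 + (2*Y)*(-8 + Y) = 10 + 2*Y*(-8 + Y))
-912/y(-17) = -912/(10 - 16*(-17) + 2*(-17)²) = -912/(10 + 272 + 2*289) = -912/(10 + 272 + 578) = -912/860 = -912*1/860 = -228/215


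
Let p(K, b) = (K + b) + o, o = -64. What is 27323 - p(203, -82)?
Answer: 27266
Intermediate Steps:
p(K, b) = -64 + K + b (p(K, b) = (K + b) - 64 = -64 + K + b)
27323 - p(203, -82) = 27323 - (-64 + 203 - 82) = 27323 - 1*57 = 27323 - 57 = 27266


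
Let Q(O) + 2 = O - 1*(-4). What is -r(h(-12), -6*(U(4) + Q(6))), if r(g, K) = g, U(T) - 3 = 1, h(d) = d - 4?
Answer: 16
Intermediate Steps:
Q(O) = 2 + O (Q(O) = -2 + (O - 1*(-4)) = -2 + (O + 4) = -2 + (4 + O) = 2 + O)
h(d) = -4 + d
U(T) = 4 (U(T) = 3 + 1 = 4)
-r(h(-12), -6*(U(4) + Q(6))) = -(-4 - 12) = -1*(-16) = 16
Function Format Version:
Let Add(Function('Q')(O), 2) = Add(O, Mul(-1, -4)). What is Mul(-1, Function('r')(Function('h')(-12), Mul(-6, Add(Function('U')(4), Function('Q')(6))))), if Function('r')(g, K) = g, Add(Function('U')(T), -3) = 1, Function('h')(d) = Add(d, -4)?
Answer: 16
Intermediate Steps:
Function('Q')(O) = Add(2, O) (Function('Q')(O) = Add(-2, Add(O, Mul(-1, -4))) = Add(-2, Add(O, 4)) = Add(-2, Add(4, O)) = Add(2, O))
Function('h')(d) = Add(-4, d)
Function('U')(T) = 4 (Function('U')(T) = Add(3, 1) = 4)
Mul(-1, Function('r')(Function('h')(-12), Mul(-6, Add(Function('U')(4), Function('Q')(6))))) = Mul(-1, Add(-4, -12)) = Mul(-1, -16) = 16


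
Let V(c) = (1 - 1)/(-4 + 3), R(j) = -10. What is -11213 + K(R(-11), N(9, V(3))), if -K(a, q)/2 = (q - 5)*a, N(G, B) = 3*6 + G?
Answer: -10773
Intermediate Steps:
V(c) = 0 (V(c) = 0/(-1) = 0*(-1) = 0)
N(G, B) = 18 + G
K(a, q) = -2*a*(-5 + q) (K(a, q) = -2*(q - 5)*a = -2*(-5 + q)*a = -2*a*(-5 + q))
-11213 + K(R(-11), N(9, V(3))) = -11213 + 2*(-10)*(5 - (18 + 9)) = -11213 + 2*(-10)*(5 - 1*27) = -11213 + 2*(-10)*(5 - 27) = -11213 + 2*(-10)*(-22) = -11213 + 440 = -10773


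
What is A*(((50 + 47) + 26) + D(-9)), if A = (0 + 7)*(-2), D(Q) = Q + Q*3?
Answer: -1218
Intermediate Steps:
D(Q) = 4*Q (D(Q) = Q + 3*Q = 4*Q)
A = -14 (A = 7*(-2) = -14)
A*(((50 + 47) + 26) + D(-9)) = -14*(((50 + 47) + 26) + 4*(-9)) = -14*((97 + 26) - 36) = -14*(123 - 36) = -14*87 = -1218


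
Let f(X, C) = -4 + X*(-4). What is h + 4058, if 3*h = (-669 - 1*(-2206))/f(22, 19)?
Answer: 1118471/276 ≈ 4052.4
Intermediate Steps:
f(X, C) = -4 - 4*X
h = -1537/276 (h = ((-669 - 1*(-2206))/(-4 - 4*22))/3 = ((-669 + 2206)/(-4 - 88))/3 = (1537/(-92))/3 = (1537*(-1/92))/3 = (⅓)*(-1537/92) = -1537/276 ≈ -5.5688)
h + 4058 = -1537/276 + 4058 = 1118471/276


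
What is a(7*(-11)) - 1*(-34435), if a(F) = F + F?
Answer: 34281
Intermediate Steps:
a(F) = 2*F
a(7*(-11)) - 1*(-34435) = 2*(7*(-11)) - 1*(-34435) = 2*(-77) + 34435 = -154 + 34435 = 34281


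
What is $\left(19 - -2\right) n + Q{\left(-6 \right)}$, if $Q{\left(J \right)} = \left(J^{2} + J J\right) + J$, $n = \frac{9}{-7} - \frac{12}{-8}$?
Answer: $\frac{141}{2} \approx 70.5$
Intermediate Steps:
$n = \frac{3}{14}$ ($n = 9 \left(- \frac{1}{7}\right) - - \frac{3}{2} = - \frac{9}{7} + \frac{3}{2} = \frac{3}{14} \approx 0.21429$)
$Q{\left(J \right)} = J + 2 J^{2}$ ($Q{\left(J \right)} = \left(J^{2} + J^{2}\right) + J = 2 J^{2} + J = J + 2 J^{2}$)
$\left(19 - -2\right) n + Q{\left(-6 \right)} = \left(19 - -2\right) \frac{3}{14} - 6 \left(1 + 2 \left(-6\right)\right) = \left(19 + 2\right) \frac{3}{14} - 6 \left(1 - 12\right) = 21 \cdot \frac{3}{14} - -66 = \frac{9}{2} + 66 = \frac{141}{2}$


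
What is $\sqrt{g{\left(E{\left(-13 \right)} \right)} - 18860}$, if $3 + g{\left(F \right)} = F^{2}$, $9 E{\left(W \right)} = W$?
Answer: $\frac{i \sqrt{1527734}}{9} \approx 137.33 i$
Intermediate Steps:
$E{\left(W \right)} = \frac{W}{9}$
$g{\left(F \right)} = -3 + F^{2}$
$\sqrt{g{\left(E{\left(-13 \right)} \right)} - 18860} = \sqrt{\left(-3 + \left(\frac{1}{9} \left(-13\right)\right)^{2}\right) - 18860} = \sqrt{\left(-3 + \left(- \frac{13}{9}\right)^{2}\right) - 18860} = \sqrt{\left(-3 + \frac{169}{81}\right) - 18860} = \sqrt{- \frac{74}{81} - 18860} = \sqrt{- \frac{1527734}{81}} = \frac{i \sqrt{1527734}}{9}$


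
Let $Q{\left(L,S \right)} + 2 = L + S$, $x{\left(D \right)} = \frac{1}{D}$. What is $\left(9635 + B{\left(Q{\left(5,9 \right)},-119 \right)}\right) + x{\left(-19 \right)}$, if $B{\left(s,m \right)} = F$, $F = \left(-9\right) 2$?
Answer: $\frac{182722}{19} \approx 9617.0$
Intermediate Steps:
$Q{\left(L,S \right)} = -2 + L + S$ ($Q{\left(L,S \right)} = -2 + \left(L + S\right) = -2 + L + S$)
$F = -18$
$B{\left(s,m \right)} = -18$
$\left(9635 + B{\left(Q{\left(5,9 \right)},-119 \right)}\right) + x{\left(-19 \right)} = \left(9635 - 18\right) + \frac{1}{-19} = 9617 - \frac{1}{19} = \frac{182722}{19}$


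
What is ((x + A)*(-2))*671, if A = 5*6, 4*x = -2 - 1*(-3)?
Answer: -81191/2 ≈ -40596.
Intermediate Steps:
x = ¼ (x = (-2 - 1*(-3))/4 = (-2 + 3)/4 = (¼)*1 = ¼ ≈ 0.25000)
A = 30
((x + A)*(-2))*671 = ((¼ + 30)*(-2))*671 = ((121/4)*(-2))*671 = -121/2*671 = -81191/2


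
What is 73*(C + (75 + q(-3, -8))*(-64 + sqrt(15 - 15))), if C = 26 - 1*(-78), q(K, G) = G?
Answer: -305432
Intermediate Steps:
C = 104 (C = 26 + 78 = 104)
73*(C + (75 + q(-3, -8))*(-64 + sqrt(15 - 15))) = 73*(104 + (75 - 8)*(-64 + sqrt(15 - 15))) = 73*(104 + 67*(-64 + sqrt(0))) = 73*(104 + 67*(-64 + 0)) = 73*(104 + 67*(-64)) = 73*(104 - 4288) = 73*(-4184) = -305432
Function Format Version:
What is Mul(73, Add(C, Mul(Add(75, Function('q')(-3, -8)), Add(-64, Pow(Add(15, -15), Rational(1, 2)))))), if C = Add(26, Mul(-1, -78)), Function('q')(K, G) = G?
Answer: -305432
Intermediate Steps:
C = 104 (C = Add(26, 78) = 104)
Mul(73, Add(C, Mul(Add(75, Function('q')(-3, -8)), Add(-64, Pow(Add(15, -15), Rational(1, 2)))))) = Mul(73, Add(104, Mul(Add(75, -8), Add(-64, Pow(Add(15, -15), Rational(1, 2)))))) = Mul(73, Add(104, Mul(67, Add(-64, Pow(0, Rational(1, 2)))))) = Mul(73, Add(104, Mul(67, Add(-64, 0)))) = Mul(73, Add(104, Mul(67, -64))) = Mul(73, Add(104, -4288)) = Mul(73, -4184) = -305432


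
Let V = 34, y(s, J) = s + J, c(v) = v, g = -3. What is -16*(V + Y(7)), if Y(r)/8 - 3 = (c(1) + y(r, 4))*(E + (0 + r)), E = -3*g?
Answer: -25504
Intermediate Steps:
y(s, J) = J + s
E = 9 (E = -3*(-3) = 9)
Y(r) = 24 + 8*(5 + r)*(9 + r) (Y(r) = 24 + 8*((1 + (4 + r))*(9 + (0 + r))) = 24 + 8*((5 + r)*(9 + r)) = 24 + 8*(5 + r)*(9 + r))
-16*(V + Y(7)) = -16*(34 + (384 + 8*7² + 112*7)) = -16*(34 + (384 + 8*49 + 784)) = -16*(34 + (384 + 392 + 784)) = -16*(34 + 1560) = -16*1594 = -25504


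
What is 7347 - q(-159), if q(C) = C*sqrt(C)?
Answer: 7347 + 159*I*sqrt(159) ≈ 7347.0 + 2004.9*I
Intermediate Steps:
q(C) = C**(3/2)
7347 - q(-159) = 7347 - (-159)**(3/2) = 7347 - (-159)*I*sqrt(159) = 7347 + 159*I*sqrt(159)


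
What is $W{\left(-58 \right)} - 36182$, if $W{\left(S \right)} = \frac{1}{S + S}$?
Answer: $- \frac{4197113}{116} \approx -36182.0$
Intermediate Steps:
$W{\left(S \right)} = \frac{1}{2 S}$
$W{\left(-58 \right)} - 36182 = \frac{1}{2 \left(-58\right)} - 36182 = \frac{1}{2} \left(- \frac{1}{58}\right) - 36182 = - \frac{1}{116} - 36182 = - \frac{4197113}{116}$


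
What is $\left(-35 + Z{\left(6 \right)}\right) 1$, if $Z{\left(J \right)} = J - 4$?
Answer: $-33$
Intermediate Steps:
$Z{\left(J \right)} = -4 + J$
$\left(-35 + Z{\left(6 \right)}\right) 1 = \left(-35 + \left(-4 + 6\right)\right) 1 = \left(-35 + 2\right) 1 = \left(-33\right) 1 = -33$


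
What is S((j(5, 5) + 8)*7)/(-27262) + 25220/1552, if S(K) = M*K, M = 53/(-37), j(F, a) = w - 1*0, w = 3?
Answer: 32790717/2017388 ≈ 16.254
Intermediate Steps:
j(F, a) = 3 (j(F, a) = 3 - 1*0 = 3 + 0 = 3)
M = -53/37 (M = 53*(-1/37) = -53/37 ≈ -1.4324)
S(K) = -53*K/37
S((j(5, 5) + 8)*7)/(-27262) + 25220/1552 = -53*(3 + 8)*7/37/(-27262) + 25220/1552 = -583*7/37*(-1/27262) + 25220*(1/1552) = -53/37*77*(-1/27262) + 65/4 = -4081/37*(-1/27262) + 65/4 = 4081/1008694 + 65/4 = 32790717/2017388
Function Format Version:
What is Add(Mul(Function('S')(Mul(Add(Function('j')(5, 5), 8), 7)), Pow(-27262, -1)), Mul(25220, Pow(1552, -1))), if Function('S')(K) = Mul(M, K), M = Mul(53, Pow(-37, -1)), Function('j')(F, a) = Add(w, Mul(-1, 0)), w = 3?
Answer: Rational(32790717, 2017388) ≈ 16.254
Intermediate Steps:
Function('j')(F, a) = 3 (Function('j')(F, a) = Add(3, Mul(-1, 0)) = Add(3, 0) = 3)
M = Rational(-53, 37) (M = Mul(53, Rational(-1, 37)) = Rational(-53, 37) ≈ -1.4324)
Function('S')(K) = Mul(Rational(-53, 37), K)
Add(Mul(Function('S')(Mul(Add(Function('j')(5, 5), 8), 7)), Pow(-27262, -1)), Mul(25220, Pow(1552, -1))) = Add(Mul(Mul(Rational(-53, 37), Mul(Add(3, 8), 7)), Pow(-27262, -1)), Mul(25220, Pow(1552, -1))) = Add(Mul(Mul(Rational(-53, 37), Mul(11, 7)), Rational(-1, 27262)), Mul(25220, Rational(1, 1552))) = Add(Mul(Mul(Rational(-53, 37), 77), Rational(-1, 27262)), Rational(65, 4)) = Add(Mul(Rational(-4081, 37), Rational(-1, 27262)), Rational(65, 4)) = Add(Rational(4081, 1008694), Rational(65, 4)) = Rational(32790717, 2017388)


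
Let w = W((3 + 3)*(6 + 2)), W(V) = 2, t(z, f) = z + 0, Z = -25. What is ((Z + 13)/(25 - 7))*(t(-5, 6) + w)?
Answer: 2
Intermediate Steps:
t(z, f) = z
w = 2
((Z + 13)/(25 - 7))*(t(-5, 6) + w) = ((-25 + 13)/(25 - 7))*(-5 + 2) = -12/18*(-3) = -12*1/18*(-3) = -⅔*(-3) = 2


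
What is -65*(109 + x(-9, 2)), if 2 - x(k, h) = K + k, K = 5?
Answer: -7475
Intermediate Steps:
x(k, h) = -3 - k (x(k, h) = 2 - (5 + k) = 2 + (-5 - k) = -3 - k)
-65*(109 + x(-9, 2)) = -65*(109 + (-3 - 1*(-9))) = -65*(109 + (-3 + 9)) = -65*(109 + 6) = -65*115 = -7475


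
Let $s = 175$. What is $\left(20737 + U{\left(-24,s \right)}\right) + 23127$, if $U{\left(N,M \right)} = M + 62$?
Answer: $44101$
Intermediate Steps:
$U{\left(N,M \right)} = 62 + M$
$\left(20737 + U{\left(-24,s \right)}\right) + 23127 = \left(20737 + \left(62 + 175\right)\right) + 23127 = \left(20737 + 237\right) + 23127 = 20974 + 23127 = 44101$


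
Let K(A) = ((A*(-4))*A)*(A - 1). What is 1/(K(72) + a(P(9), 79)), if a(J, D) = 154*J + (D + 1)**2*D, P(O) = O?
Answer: -1/965270 ≈ -1.0360e-6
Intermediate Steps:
a(J, D) = 154*J + D*(1 + D)**2 (a(J, D) = 154*J + (1 + D)**2*D = 154*J + D*(1 + D)**2)
K(A) = -4*A**2*(-1 + A) (K(A) = ((-4*A)*A)*(-1 + A) = (-4*A**2)*(-1 + A) = -4*A**2*(-1 + A))
1/(K(72) + a(P(9), 79)) = 1/(4*72**2*(1 - 1*72) + (154*9 + 79*(1 + 79)**2)) = 1/(4*5184*(1 - 72) + (1386 + 79*80**2)) = 1/(4*5184*(-71) + (1386 + 79*6400)) = 1/(-1472256 + (1386 + 505600)) = 1/(-1472256 + 506986) = 1/(-965270) = -1/965270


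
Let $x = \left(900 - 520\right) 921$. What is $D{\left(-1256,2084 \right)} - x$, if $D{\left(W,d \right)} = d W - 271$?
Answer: $-2967755$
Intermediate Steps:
$x = 349980$ ($x = 380 \cdot 921 = 349980$)
$D{\left(W,d \right)} = -271 + W d$ ($D{\left(W,d \right)} = W d - 271 = -271 + W d$)
$D{\left(-1256,2084 \right)} - x = \left(-271 - 2617504\right) - 349980 = -2617775 - 349980 = -2967755$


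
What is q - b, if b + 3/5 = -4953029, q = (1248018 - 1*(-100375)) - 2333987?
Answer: 19837178/5 ≈ 3.9674e+6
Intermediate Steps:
q = -985594 (q = (1248018 + 100375) - 2333987 = 1348393 - 2333987 = -985594)
b = -24765148/5 (b = -3/5 - 4953029 = -24765148/5 ≈ -4.9530e+6)
q - b = -985594 - 1*(-24765148/5) = -985594 + 24765148/5 = 19837178/5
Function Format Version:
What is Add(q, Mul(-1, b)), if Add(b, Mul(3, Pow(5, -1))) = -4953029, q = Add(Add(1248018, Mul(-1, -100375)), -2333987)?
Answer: Rational(19837178, 5) ≈ 3.9674e+6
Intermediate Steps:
q = -985594 (q = Add(Add(1248018, 100375), -2333987) = Add(1348393, -2333987) = -985594)
b = Rational(-24765148, 5) (b = Add(Rational(-3, 5), -4953029) = Rational(-24765148, 5) ≈ -4.9530e+6)
Add(q, Mul(-1, b)) = Add(-985594, Mul(-1, Rational(-24765148, 5))) = Add(-985594, Rational(24765148, 5)) = Rational(19837178, 5)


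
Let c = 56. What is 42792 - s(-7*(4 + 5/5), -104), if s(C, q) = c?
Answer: 42736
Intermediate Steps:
s(C, q) = 56
42792 - s(-7*(4 + 5/5), -104) = 42792 - 1*56 = 42792 - 56 = 42736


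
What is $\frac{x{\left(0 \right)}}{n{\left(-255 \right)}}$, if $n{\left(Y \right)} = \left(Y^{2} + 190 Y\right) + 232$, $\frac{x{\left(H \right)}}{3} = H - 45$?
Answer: $- \frac{135}{16807} \approx -0.0080324$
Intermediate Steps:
$x{\left(H \right)} = -135 + 3 H$ ($x{\left(H \right)} = 3 \left(H - 45\right) = 3 \left(-45 + H\right) = -135 + 3 H$)
$n{\left(Y \right)} = 232 + Y^{2} + 190 Y$
$\frac{x{\left(0 \right)}}{n{\left(-255 \right)}} = \frac{-135 + 3 \cdot 0}{232 + \left(-255\right)^{2} + 190 \left(-255\right)} = \frac{-135 + 0}{232 + 65025 - 48450} = - \frac{135}{16807}$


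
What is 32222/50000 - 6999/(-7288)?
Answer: 9137249/5693750 ≈ 1.6048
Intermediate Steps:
32222/50000 - 6999/(-7288) = 32222*(1/50000) - 6999*(-1/7288) = 16111/25000 + 6999/7288 = 9137249/5693750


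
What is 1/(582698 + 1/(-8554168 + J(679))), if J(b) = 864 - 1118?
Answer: 8554422/4984644590555 ≈ 1.7162e-6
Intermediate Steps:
J(b) = -254
1/(582698 + 1/(-8554168 + J(679))) = 1/(582698 + 1/(-8554168 - 254)) = 1/(582698 + 1/(-8554422)) = 1/(582698 - 1/8554422) = 1/(4984644590555/8554422) = 8554422/4984644590555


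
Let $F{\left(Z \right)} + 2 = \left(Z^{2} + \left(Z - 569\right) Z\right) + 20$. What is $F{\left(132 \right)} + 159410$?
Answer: $119168$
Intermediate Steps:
$F{\left(Z \right)} = 18 + Z^{2} + Z \left(-569 + Z\right)$ ($F{\left(Z \right)} = -2 + \left(\left(Z^{2} + \left(Z - 569\right) Z\right) + 20\right) = -2 + \left(\left(Z^{2} + \left(-569 + Z\right) Z\right) + 20\right) = -2 + \left(\left(Z^{2} + Z \left(-569 + Z\right)\right) + 20\right) = -2 + \left(20 + Z^{2} + Z \left(-569 + Z\right)\right) = 18 + Z^{2} + Z \left(-569 + Z\right)$)
$F{\left(132 \right)} + 159410 = \left(18 - 75108 + 2 \cdot 132^{2}\right) + 159410 = \left(18 - 75108 + 2 \cdot 17424\right) + 159410 = \left(18 - 75108 + 34848\right) + 159410 = -40242 + 159410 = 119168$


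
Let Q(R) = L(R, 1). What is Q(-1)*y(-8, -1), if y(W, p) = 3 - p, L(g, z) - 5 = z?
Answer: 24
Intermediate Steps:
L(g, z) = 5 + z
Q(R) = 6 (Q(R) = 5 + 1 = 6)
Q(-1)*y(-8, -1) = 6*(3 - 1*(-1)) = 6*(3 + 1) = 6*4 = 24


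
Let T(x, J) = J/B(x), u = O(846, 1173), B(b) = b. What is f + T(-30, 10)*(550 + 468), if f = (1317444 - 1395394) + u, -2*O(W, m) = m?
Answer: -473255/6 ≈ -78876.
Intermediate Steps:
O(W, m) = -m/2
u = -1173/2 (u = -½*1173 = -1173/2 ≈ -586.50)
T(x, J) = J/x
f = -157073/2 (f = (1317444 - 1395394) - 1173/2 = -77950 - 1173/2 = -157073/2 ≈ -78537.)
f + T(-30, 10)*(550 + 468) = -157073/2 + (10/(-30))*(550 + 468) = -157073/2 + (10*(-1/30))*1018 = -157073/2 - ⅓*1018 = -157073/2 - 1018/3 = -473255/6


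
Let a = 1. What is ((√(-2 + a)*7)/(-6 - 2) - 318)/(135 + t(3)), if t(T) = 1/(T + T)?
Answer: -1908/811 - 21*I/3244 ≈ -2.3526 - 0.0064735*I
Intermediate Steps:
t(T) = 1/(2*T)
((√(-2 + a)*7)/(-6 - 2) - 318)/(135 + t(3)) = ((√(-2 + 1)*7)/(-6 - 2) - 318)/(135 + (½)/3) = ((√(-1)*7)/(-8) - 318)/(135 + (½)*(⅓)) = ((I*7)*(-⅛) - 318)/(135 + ⅙) = ((7*I)*(-⅛) - 318)/(811/6) = (-7*I/8 - 318)*(6/811) = (-318 - 7*I/8)*(6/811) = -1908/811 - 21*I/3244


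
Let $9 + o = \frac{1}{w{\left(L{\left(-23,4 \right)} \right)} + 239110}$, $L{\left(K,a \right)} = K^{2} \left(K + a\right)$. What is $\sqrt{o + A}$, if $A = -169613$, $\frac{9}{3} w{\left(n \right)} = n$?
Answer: $\frac{i \sqrt{84852317176156265}}{707279} \approx 411.85 i$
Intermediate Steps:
$w{\left(n \right)} = \frac{n}{3}$
$o = - \frac{6365508}{707279}$ ($o = -9 + \frac{1}{\frac{\left(-23\right)^{2} \left(-23 + 4\right)}{3} + 239110} = -9 + \frac{1}{\frac{529 \left(-19\right)}{3} + 239110} = -9 + \frac{1}{\frac{1}{3} \left(-10051\right) + 239110} = -9 + \frac{1}{- \frac{10051}{3} + 239110} = -9 + \frac{1}{\frac{707279}{3}} = -9 + \frac{3}{707279} = - \frac{6365508}{707279} \approx -9.0$)
$\sqrt{o + A} = \sqrt{- \frac{6365508}{707279} - 169613} = \sqrt{- \frac{119970078535}{707279}} = \frac{i \sqrt{84852317176156265}}{707279}$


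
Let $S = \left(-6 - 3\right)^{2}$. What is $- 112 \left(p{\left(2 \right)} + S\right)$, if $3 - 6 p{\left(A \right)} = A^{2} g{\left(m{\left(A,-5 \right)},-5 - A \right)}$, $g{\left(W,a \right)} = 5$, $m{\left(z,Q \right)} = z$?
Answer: $- \frac{26264}{3} \approx -8754.7$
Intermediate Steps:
$S = 81$ ($S = \left(-6 - 3\right)^{2} = \left(-9\right)^{2} = 81$)
$p{\left(A \right)} = \frac{1}{2} - \frac{5 A^{2}}{6}$ ($p{\left(A \right)} = \frac{1}{2} - \frac{A^{2} \cdot 5}{6} = \frac{1}{2} - \frac{5 A^{2}}{6}$)
$- 112 \left(p{\left(2 \right)} + S\right) = - 112 \left(\left(\frac{1}{2} - \frac{5 \cdot 2^{2}}{6}\right) + 81\right) = - 112 \left(\left(\frac{1}{2} - \frac{10}{3}\right) + 81\right) = - 112 \left(- \frac{17}{6} + 81\right) = \left(-112\right) \frac{469}{6} = - \frac{26264}{3}$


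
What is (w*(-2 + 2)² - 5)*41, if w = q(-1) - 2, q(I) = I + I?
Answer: -205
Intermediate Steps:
q(I) = 2*I
w = -4 (w = 2*(-1) - 2 = -2 - 2 = -4)
(w*(-2 + 2)² - 5)*41 = (-4*(-2 + 2)² - 5)*41 = (-4*0² - 5)*41 = (-4*0 - 5)*41 = (0 - 5)*41 = -5*41 = -205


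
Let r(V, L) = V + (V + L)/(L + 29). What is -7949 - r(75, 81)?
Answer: -441398/55 ≈ -8025.4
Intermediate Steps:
r(V, L) = V + (L + V)/(29 + L)
-7949 - r(75, 81) = -7949 - (81 + 30*75 + 81*75)/(29 + 81) = -7949 - (81 + 2250 + 6075)/110 = -7949 - 8406/110 = -7949 - 1*4203/55 = -7949 - 4203/55 = -441398/55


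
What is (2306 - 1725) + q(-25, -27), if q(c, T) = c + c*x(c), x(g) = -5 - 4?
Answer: 781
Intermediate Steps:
x(g) = -9
q(c, T) = -8*c (q(c, T) = c + c*(-9) = c - 9*c = -8*c)
(2306 - 1725) + q(-25, -27) = (2306 - 1725) - 8*(-25) = 581 + 200 = 781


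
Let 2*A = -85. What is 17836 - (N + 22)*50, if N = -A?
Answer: 14611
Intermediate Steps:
A = -85/2 (A = (½)*(-85) = -85/2 ≈ -42.500)
N = 85/2 (N = -1*(-85/2) = 85/2 ≈ 42.500)
17836 - (N + 22)*50 = 17836 - (85/2 + 22)*50 = 17836 - 129*50/2 = 17836 - 1*3225 = 17836 - 3225 = 14611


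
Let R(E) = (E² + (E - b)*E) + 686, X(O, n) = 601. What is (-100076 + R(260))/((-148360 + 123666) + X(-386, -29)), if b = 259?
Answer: 10510/8031 ≈ 1.3087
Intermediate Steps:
R(E) = 686 + E² + E*(-259 + E) (R(E) = (E² + (E - 1*259)*E) + 686 = (E² + (E - 259)*E) + 686 = (E² + (-259 + E)*E) + 686 = (E² + E*(-259 + E)) + 686 = 686 + E² + E*(-259 + E))
(-100076 + R(260))/((-148360 + 123666) + X(-386, -29)) = (-100076 + (686 - 259*260 + 2*260²))/((-148360 + 123666) + 601) = (-100076 + (686 - 67340 + 2*67600))/(-24694 + 601) = (-100076 + (686 - 67340 + 135200))/(-24093) = (-100076 + 68546)*(-1/24093) = -31530*(-1/24093) = 10510/8031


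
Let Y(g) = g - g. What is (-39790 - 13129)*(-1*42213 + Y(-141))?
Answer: 2233869747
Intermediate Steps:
Y(g) = 0
(-39790 - 13129)*(-1*42213 + Y(-141)) = (-39790 - 13129)*(-1*42213 + 0) = -52919*(-42213 + 0) = -52919*(-42213) = 2233869747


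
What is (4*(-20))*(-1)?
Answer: 80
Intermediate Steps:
(4*(-20))*(-1) = -80*(-1) = 80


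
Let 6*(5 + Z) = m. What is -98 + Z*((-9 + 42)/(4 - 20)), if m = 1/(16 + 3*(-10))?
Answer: -39273/448 ≈ -87.663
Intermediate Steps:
m = -1/14 (m = 1/(16 - 30) = 1/(-14) = -1/14 ≈ -0.071429)
Z = -421/84 (Z = -5 + (1/6)*(-1/14) = -5 - 1/84 = -421/84 ≈ -5.0119)
-98 + Z*((-9 + 42)/(4 - 20)) = -98 - 421*(-9 + 42)/(84*(4 - 20)) = -98 - 4631/(28*(-16)) = -98 - 4631*(-1)/(28*16) = -98 - 421/84*(-33/16) = -98 + 4631/448 = -39273/448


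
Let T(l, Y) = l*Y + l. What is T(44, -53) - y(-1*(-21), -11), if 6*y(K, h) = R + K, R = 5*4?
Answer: -13769/6 ≈ -2294.8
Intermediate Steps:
R = 20
T(l, Y) = l + Y*l (T(l, Y) = Y*l + l = l + Y*l)
y(K, h) = 10/3 + K/6 (y(K, h) = (20 + K)/6 = 10/3 + K/6)
T(44, -53) - y(-1*(-21), -11) = 44*(1 - 53) - (10/3 + (-1*(-21))/6) = 44*(-52) - (10/3 + (⅙)*21) = -2288 - (10/3 + 7/2) = -2288 - 1*41/6 = -2288 - 41/6 = -13769/6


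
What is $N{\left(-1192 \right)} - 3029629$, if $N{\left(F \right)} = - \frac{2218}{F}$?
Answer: $- \frac{1805657775}{596} \approx -3.0296 \cdot 10^{6}$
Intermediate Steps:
$N{\left(-1192 \right)} - 3029629 = - \frac{2218}{-1192} - 3029629 = \left(-2218\right) \left(- \frac{1}{1192}\right) - 3029629 = \frac{1109}{596} - 3029629 = - \frac{1805657775}{596}$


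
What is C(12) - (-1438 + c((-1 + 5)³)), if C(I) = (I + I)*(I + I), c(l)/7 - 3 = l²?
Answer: -26679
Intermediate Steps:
c(l) = 21 + 7*l²
C(I) = 4*I² (C(I) = (2*I)*(2*I) = 4*I²)
C(12) - (-1438 + c((-1 + 5)³)) = 4*12² - (-1438 + (21 + 7*((-1 + 5)³)²)) = 4*144 - (-1438 + (21 + 7*(4³)²)) = 576 - (-1438 + (21 + 7*64²)) = 576 - (-1438 + (21 + 7*4096)) = 576 - (-1438 + (21 + 28672)) = 576 - (-1438 + 28693) = 576 - 1*27255 = 576 - 27255 = -26679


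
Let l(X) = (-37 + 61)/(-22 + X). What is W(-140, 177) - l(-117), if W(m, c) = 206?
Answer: 28658/139 ≈ 206.17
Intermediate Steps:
l(X) = 24/(-22 + X)
W(-140, 177) - l(-117) = 206 - 24/(-22 - 117) = 206 - 24/(-139) = 206 - 24*(-1)/139 = 206 - 1*(-24/139) = 206 + 24/139 = 28658/139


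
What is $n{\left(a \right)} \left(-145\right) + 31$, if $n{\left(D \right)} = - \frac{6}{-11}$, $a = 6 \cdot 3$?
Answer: $- \frac{529}{11} \approx -48.091$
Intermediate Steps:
$a = 18$
$n{\left(D \right)} = \frac{6}{11}$ ($n{\left(D \right)} = \left(-6\right) \left(- \frac{1}{11}\right) = \frac{6}{11}$)
$n{\left(a \right)} \left(-145\right) + 31 = \frac{6}{11} \left(-145\right) + 31 = - \frac{870}{11} + 31 = - \frac{529}{11}$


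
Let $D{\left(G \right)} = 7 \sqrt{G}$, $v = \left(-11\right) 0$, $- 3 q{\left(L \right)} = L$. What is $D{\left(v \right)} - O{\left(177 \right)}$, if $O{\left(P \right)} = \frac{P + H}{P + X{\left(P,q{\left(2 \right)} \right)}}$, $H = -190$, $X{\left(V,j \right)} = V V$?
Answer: $\frac{13}{31506} \approx 0.00041262$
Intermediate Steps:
$q{\left(L \right)} = - \frac{L}{3}$
$v = 0$
$X{\left(V,j \right)} = V^{2}$
$O{\left(P \right)} = \frac{-190 + P}{P + P^{2}}$ ($O{\left(P \right)} = \frac{P - 190}{P + P^{2}} = \frac{-190 + P}{P + P^{2}}$)
$D{\left(v \right)} - O{\left(177 \right)} = 7 \sqrt{0} - \frac{-190 + 177}{177 \left(1 + 177\right)} = 7 \cdot 0 - \frac{1}{177} \cdot \frac{1}{178} \left(-13\right) = 0 - \frac{1}{177} \cdot \frac{1}{178} \left(-13\right) = 0 - - \frac{13}{31506} = 0 + \frac{13}{31506} = \frac{13}{31506}$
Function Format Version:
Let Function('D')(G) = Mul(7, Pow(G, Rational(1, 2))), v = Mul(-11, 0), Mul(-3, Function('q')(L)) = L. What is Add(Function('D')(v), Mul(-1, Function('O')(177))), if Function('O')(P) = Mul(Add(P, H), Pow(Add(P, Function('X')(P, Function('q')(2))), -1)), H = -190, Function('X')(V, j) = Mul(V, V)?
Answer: Rational(13, 31506) ≈ 0.00041262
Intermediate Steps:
Function('q')(L) = Mul(Rational(-1, 3), L)
v = 0
Function('X')(V, j) = Pow(V, 2)
Function('O')(P) = Mul(Pow(Add(P, Pow(P, 2)), -1), Add(-190, P)) (Function('O')(P) = Mul(Add(P, -190), Pow(Add(P, Pow(P, 2)), -1)) = Mul(Add(-190, P), Pow(Add(P, Pow(P, 2)), -1)) = Mul(Pow(Add(P, Pow(P, 2)), -1), Add(-190, P)))
Add(Function('D')(v), Mul(-1, Function('O')(177))) = Add(Mul(7, Pow(0, Rational(1, 2))), Mul(-1, Mul(Pow(177, -1), Pow(Add(1, 177), -1), Add(-190, 177)))) = Add(Mul(7, 0), Mul(-1, Mul(Rational(1, 177), Pow(178, -1), -13))) = Add(0, Mul(-1, Mul(Rational(1, 177), Rational(1, 178), -13))) = Add(0, Mul(-1, Rational(-13, 31506))) = Add(0, Rational(13, 31506)) = Rational(13, 31506)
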